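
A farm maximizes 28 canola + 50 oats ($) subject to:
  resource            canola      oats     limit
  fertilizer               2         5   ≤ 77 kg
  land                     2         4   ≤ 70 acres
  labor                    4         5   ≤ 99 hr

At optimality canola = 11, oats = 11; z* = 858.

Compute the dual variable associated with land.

0

At the optimum: fertilizer uses 77 of 77 (binding); land uses 66 of 70 (slack = 4); labor uses 99 of 99 (binding).
By complementary slackness, y = 0 for the non-binding constraint.
The binding rows give the dual system: 2·y_fertilizer + 4·y_labor = 28 and 5·y_fertilizer + 5·y_labor = 50.
→ y_fertilizer = 6 and y_labor = 4.
Shadow price of land = 0.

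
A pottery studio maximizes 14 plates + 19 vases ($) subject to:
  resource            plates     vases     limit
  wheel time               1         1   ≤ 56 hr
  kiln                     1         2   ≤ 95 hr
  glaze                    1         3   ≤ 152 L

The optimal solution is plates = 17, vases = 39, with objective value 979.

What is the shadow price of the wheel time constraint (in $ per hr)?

9

Check each constraint at x*: wheel time 56/56 (tight); kiln 95/95 (tight); glaze 134/152 (slack 18).
Slack constraints have shadow price 0 (complementary slackness).
The binding rows give the dual system: 1·y_wheel time + 1·y_kiln = 14 and 1·y_wheel time + 2·y_kiln = 19.
This yields shadow prices y_wheel time = 9, y_kiln = 5.
Shadow price of wheel time = 9.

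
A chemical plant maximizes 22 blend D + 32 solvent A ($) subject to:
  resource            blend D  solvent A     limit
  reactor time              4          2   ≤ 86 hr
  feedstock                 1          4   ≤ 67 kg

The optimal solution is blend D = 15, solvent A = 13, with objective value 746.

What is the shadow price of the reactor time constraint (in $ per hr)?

4

Check each constraint at x*: reactor time 86/86 (tight); feedstock 67/67 (tight).
Dual feasibility on the basic columns requires 4·y_reactor time + 1·y_feedstock = 22, 2·y_reactor time + 4·y_feedstock = 32.
This yields shadow prices y_reactor time = 4, y_feedstock = 6.
Shadow price of reactor time = 4.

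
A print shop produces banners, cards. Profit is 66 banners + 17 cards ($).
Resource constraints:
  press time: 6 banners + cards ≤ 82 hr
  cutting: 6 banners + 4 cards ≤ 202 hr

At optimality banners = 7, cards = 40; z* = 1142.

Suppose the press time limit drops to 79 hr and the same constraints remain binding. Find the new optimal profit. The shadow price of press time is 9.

Δb = -3, so new z* = 1142 + (9)·(-3) = 1142 − 27 = 1115.

1115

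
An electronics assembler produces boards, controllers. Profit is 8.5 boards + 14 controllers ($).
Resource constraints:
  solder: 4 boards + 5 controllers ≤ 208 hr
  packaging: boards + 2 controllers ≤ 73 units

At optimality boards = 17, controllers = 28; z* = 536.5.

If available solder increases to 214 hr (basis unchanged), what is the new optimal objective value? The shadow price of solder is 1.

Δb = 6, so new z* = 536.5 + (1)·(6) = 536.5 + 6 = 542.5.

542.5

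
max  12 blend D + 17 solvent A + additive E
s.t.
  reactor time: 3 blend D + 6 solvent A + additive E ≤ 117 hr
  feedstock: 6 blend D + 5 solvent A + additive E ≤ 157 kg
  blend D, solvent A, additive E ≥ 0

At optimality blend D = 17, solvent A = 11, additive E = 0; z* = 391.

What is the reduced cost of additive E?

Both reactor time and feedstock are binding at x*.
From A_Bᵀ y = c: 3·y_reactor time + 6·y_feedstock = 12; 6·y_reactor time + 5·y_feedstock = 17.
This yields shadow prices y_reactor time = 2, y_feedstock = 1.
Reduced cost of additive E: c₃ − yᵀa₃ = 1 − (2·1 + 1·1) = 1 − 3 = -2.

-2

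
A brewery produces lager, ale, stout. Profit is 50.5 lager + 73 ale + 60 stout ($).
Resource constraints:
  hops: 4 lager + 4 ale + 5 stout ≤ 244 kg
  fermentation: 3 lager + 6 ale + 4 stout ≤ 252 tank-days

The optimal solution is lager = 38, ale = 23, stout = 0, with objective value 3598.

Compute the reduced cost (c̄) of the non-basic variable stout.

At the optimum: hops uses 244 of 244 (binding); fermentation uses 252 of 252 (binding).
The binding rows give the dual system: 4·y_hops + 3·y_fermentation = 50.5 and 4·y_hops + 6·y_fermentation = 73.
Solving: y_hops = 7, y_fermentation = 7.5.
Reduced cost of stout: c₃ − yᵀa₃ = 60 − (7·5 + 7.5·4) = 60 − 65 = -5.

-5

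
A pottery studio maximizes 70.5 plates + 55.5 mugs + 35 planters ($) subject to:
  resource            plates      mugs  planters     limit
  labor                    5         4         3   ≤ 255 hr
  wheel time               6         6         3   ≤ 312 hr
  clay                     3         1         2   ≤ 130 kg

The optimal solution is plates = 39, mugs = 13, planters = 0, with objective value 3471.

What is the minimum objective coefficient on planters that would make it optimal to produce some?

39

Check each constraint at x*: labor 247/255 (slack 8); wheel time 312/312 (tight); clay 130/130 (tight).
Since labor is not tight, its dual is 0.
The binding rows give the dual system: 6·y_wheel time + 3·y_clay = 70.5 and 6·y_wheel time + 1·y_clay = 55.5.
Solving: y_wheel time = 8, y_clay = 7.5.
planters enters the basis when its profit ≥ yᵀa₃ = 8·3 + 7.5·2 = 39.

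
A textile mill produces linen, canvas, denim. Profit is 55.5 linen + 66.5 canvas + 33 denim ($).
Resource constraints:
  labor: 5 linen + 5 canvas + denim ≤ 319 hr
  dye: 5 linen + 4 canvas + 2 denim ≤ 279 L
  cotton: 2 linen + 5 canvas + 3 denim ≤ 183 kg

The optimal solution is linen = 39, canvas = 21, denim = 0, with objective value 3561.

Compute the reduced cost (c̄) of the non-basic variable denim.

At the optimum: labor uses 300 of 319 (slack = 19); dye uses 279 of 279 (binding); cotton uses 183 of 183 (binding).
By complementary slackness, y = 0 for the non-binding constraint.
The binding rows give the dual system: 5·y_dye + 2·y_cotton = 55.5 and 4·y_dye + 5·y_cotton = 66.5.
This yields shadow prices y_dye = 8.5, y_cotton = 6.5.
Reduced cost of denim: c₃ − yᵀa₃ = 33 − (8.5·2 + 6.5·3) = 33 − 36.5 = -3.5.

-3.5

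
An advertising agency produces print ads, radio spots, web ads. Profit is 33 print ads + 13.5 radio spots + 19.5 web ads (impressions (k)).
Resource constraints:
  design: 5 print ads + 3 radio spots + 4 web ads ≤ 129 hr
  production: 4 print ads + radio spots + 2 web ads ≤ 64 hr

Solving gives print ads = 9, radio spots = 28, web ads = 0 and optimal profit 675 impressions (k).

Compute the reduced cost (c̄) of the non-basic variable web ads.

Check each constraint at x*: design 129/129 (tight); production 64/64 (tight).
The binding rows give the dual system: 5·y_design + 4·y_production = 33 and 3·y_design + 1·y_production = 13.5.
Solving: y_design = 3, y_production = 4.5.
Reduced cost of web ads: c₃ − yᵀa₃ = 19.5 − (3·4 + 4.5·2) = 19.5 − 21 = -1.5.

-1.5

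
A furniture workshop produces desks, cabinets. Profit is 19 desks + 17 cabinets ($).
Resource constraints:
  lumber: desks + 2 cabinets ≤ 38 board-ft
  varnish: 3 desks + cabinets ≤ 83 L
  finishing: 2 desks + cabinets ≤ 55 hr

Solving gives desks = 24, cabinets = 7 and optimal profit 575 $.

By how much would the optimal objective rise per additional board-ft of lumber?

Binding: lumber and finishing. Non-binding: varnish (4 unused).
Since varnish is not tight, its dual is 0.
Dual feasibility on the basic columns requires 1·y_lumber + 2·y_finishing = 19, 2·y_lumber + 1·y_finishing = 17.
Solving: y_lumber = 5, y_finishing = 7.
Shadow price of lumber = 5.

5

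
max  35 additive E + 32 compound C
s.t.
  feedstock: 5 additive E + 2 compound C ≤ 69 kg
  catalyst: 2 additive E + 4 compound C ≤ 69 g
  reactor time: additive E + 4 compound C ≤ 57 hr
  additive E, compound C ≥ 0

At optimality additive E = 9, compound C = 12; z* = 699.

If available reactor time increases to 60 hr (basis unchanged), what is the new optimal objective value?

Check each constraint at x*: feedstock 69/69 (tight); catalyst 66/69 (slack 3); reactor time 57/57 (tight).
Slack constraints have shadow price 0 (complementary slackness).
Dual feasibility on the basic columns requires 5·y_feedstock + 1·y_reactor time = 35, 2·y_feedstock + 4·y_reactor time = 32.
Solving: y_feedstock = 6, y_reactor time = 5.
Δz = y_reactor time·Δb = 5 × (3) = 15, so new z* = 699 + 15 = 714.

714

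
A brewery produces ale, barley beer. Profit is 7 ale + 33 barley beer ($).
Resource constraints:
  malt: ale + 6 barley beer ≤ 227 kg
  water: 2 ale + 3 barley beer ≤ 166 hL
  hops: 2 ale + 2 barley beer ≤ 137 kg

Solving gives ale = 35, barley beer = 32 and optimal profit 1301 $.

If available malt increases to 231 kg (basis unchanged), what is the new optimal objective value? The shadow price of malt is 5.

1321

Δb = 4, so new z* = 1301 + (5)·(4) = 1301 + 20 = 1321.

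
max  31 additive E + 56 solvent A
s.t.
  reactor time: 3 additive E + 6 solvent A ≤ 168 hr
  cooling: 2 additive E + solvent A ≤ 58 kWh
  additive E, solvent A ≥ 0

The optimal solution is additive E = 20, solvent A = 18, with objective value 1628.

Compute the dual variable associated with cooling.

Check each constraint at x*: reactor time 168/168 (tight); cooling 58/58 (tight).
From A_Bᵀ y = c: 3·y_reactor time + 2·y_cooling = 31; 6·y_reactor time + 1·y_cooling = 56.
Solving: y_reactor time = 9, y_cooling = 2.
Shadow price of cooling = 2.

2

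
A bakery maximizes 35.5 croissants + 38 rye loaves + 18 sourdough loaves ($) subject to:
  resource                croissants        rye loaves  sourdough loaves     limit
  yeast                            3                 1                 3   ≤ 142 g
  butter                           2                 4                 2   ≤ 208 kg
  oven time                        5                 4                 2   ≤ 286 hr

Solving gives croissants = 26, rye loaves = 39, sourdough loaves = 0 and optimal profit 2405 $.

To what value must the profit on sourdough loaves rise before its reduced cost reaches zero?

At the optimum: yeast uses 117 of 142 (slack = 25); butter uses 208 of 208 (binding); oven time uses 286 of 286 (binding).
Slack constraints have shadow price 0 (complementary slackness).
The binding rows give the dual system: 2·y_butter + 5·y_oven time = 35.5 and 4·y_butter + 4·y_oven time = 38.
Solving: y_butter = 4, y_oven time = 5.5.
sourdough loaves enters the basis when its profit ≥ yᵀa₃ = 4·2 + 5.5·2 = 19.

19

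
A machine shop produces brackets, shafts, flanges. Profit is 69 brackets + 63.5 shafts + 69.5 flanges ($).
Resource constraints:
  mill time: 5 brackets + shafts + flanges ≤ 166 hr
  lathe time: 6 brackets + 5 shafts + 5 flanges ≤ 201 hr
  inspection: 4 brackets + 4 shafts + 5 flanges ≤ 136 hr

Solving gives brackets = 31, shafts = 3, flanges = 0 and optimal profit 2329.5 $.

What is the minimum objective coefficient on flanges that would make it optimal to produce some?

Check each constraint at x*: mill time 158/166 (slack 8); lathe time 201/201 (tight); inspection 136/136 (tight).
Since mill time is not tight, its dual is 0.
Dual feasibility on the basic columns requires 6·y_lathe time + 4·y_inspection = 69, 5·y_lathe time + 4·y_inspection = 63.5.
→ y_lathe time = 5.5 and y_inspection = 9.
flanges enters the basis when its profit ≥ yᵀa₃ = 5.5·5 + 9·5 = 72.5.

72.5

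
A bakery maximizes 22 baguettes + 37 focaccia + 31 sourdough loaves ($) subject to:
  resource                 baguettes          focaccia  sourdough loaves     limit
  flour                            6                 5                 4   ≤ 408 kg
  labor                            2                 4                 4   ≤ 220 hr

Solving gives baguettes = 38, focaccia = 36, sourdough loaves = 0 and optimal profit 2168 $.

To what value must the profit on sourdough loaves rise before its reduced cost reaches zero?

36

Check each constraint at x*: flour 408/408 (tight); labor 220/220 (tight).
Dual feasibility on the basic columns requires 6·y_flour + 2·y_labor = 22, 5·y_flour + 4·y_labor = 37.
Solving: y_flour = 1, y_labor = 8.
sourdough loaves enters the basis when its profit ≥ yᵀa₃ = 1·4 + 8·4 = 36.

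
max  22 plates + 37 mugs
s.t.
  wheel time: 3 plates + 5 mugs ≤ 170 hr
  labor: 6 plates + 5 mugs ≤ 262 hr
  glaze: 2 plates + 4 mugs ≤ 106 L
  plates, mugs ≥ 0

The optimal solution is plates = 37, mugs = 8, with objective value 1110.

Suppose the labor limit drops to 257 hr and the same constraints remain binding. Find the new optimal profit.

1105

Check each constraint at x*: wheel time 151/170 (slack 19); labor 262/262 (tight); glaze 106/106 (tight).
Slack constraints have shadow price 0 (complementary slackness).
From A_Bᵀ y = c: 6·y_labor + 2·y_glaze = 22; 5·y_labor + 4·y_glaze = 37.
Solving: y_labor = 1, y_glaze = 8.
Δz = y_labor·Δb = 1 × (-5) = -5, so new z* = 1110 − 5 = 1105.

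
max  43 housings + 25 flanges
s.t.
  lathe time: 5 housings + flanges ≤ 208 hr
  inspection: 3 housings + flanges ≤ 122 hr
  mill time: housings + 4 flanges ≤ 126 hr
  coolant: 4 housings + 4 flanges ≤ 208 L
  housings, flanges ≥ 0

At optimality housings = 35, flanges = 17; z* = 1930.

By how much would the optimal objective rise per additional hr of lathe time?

0

At the optimum: lathe time uses 192 of 208 (slack = 16); inspection uses 122 of 122 (binding); mill time uses 103 of 126 (slack = 23); coolant uses 208 of 208 (binding).
Slack constraints have shadow price 0 (complementary slackness).
From A_Bᵀ y = c: 3·y_inspection + 4·y_coolant = 43; 1·y_inspection + 4·y_coolant = 25.
→ y_inspection = 9 and y_coolant = 4.
Shadow price of lathe time = 0.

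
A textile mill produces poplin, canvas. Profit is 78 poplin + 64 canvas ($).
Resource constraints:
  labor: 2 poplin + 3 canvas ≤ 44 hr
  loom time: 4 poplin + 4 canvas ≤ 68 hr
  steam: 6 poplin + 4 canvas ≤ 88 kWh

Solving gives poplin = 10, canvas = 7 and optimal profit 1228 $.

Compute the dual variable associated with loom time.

At the optimum: labor uses 41 of 44 (slack = 3); loom time uses 68 of 68 (binding); steam uses 88 of 88 (binding).
Slack constraints have shadow price 0 (complementary slackness).
From A_Bᵀ y = c: 4·y_loom time + 6·y_steam = 78; 4·y_loom time + 4·y_steam = 64.
→ y_loom time = 9 and y_steam = 7.
Shadow price of loom time = 9.

9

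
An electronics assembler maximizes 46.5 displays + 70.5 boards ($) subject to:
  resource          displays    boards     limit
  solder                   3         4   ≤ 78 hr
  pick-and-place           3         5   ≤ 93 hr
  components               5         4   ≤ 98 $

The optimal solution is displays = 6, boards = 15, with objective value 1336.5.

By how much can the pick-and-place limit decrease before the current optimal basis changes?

Binding constraints: solder, pick-and-place. The basis is B = [[3,4],[3,5]] with det 3.
Per unit decrease in pick-and-place, x* moves by d = (1.3333, -1).
The basis stays optimal until components becomes binding; allowable decrease = 3 hr.

3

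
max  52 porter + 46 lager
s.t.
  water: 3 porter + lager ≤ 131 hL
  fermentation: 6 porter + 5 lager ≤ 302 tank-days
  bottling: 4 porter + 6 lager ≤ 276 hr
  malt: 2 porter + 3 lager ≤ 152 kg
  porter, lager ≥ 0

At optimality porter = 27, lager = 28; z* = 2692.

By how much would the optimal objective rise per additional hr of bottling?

1

Check each constraint at x*: water 109/131 (slack 22); fermentation 302/302 (tight); bottling 276/276 (tight); malt 138/152 (slack 14).
Since water, malt are not tight, their duals are 0.
The binding rows give the dual system: 6·y_fermentation + 4·y_bottling = 52 and 5·y_fermentation + 6·y_bottling = 46.
→ y_fermentation = 8 and y_bottling = 1.
Shadow price of bottling = 1.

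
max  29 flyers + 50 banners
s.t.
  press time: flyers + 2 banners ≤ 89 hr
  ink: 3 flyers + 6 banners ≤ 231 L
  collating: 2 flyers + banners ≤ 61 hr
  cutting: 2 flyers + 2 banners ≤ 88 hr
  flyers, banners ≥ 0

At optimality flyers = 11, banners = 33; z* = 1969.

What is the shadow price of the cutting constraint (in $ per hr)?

4

At the optimum: press time uses 77 of 89 (slack = 12); ink uses 231 of 231 (binding); collating uses 55 of 61 (slack = 6); cutting uses 88 of 88 (binding).
Since press time, collating are not tight, their duals are 0.
The binding rows give the dual system: 3·y_ink + 2·y_cutting = 29 and 6·y_ink + 2·y_cutting = 50.
Solving: y_ink = 7, y_cutting = 4.
Shadow price of cutting = 4.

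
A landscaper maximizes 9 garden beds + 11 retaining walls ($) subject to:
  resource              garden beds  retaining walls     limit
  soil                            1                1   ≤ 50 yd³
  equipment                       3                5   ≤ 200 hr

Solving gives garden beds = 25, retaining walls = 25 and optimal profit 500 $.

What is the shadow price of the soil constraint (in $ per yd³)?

6

Both soil and equipment are binding at x*.
From A_Bᵀ y = c: 1·y_soil + 3·y_equipment = 9; 1·y_soil + 5·y_equipment = 11.
Solving: y_soil = 6, y_equipment = 1.
Shadow price of soil = 6.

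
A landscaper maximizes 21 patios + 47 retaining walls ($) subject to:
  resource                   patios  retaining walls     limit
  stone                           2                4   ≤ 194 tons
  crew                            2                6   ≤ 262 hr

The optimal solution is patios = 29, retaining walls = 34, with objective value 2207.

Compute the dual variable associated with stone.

Check each constraint at x*: stone 194/194 (tight); crew 262/262 (tight).
The binding rows give the dual system: 2·y_stone + 2·y_crew = 21 and 4·y_stone + 6·y_crew = 47.
This yields shadow prices y_stone = 8, y_crew = 2.5.
Shadow price of stone = 8.

8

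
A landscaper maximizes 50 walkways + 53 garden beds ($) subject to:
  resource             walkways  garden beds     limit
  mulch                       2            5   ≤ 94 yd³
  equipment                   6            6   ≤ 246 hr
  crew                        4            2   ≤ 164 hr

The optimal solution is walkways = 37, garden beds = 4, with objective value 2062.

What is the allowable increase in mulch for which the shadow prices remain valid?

111

Binding constraints: mulch, equipment. The basis is B = [[2,5],[6,6]] with det -18.
Per unit increase in mulch, x* moves by d = (-0.3333, 0.3333).
The basis stays optimal until walkways reaches 0; allowable increase = 111 yd³.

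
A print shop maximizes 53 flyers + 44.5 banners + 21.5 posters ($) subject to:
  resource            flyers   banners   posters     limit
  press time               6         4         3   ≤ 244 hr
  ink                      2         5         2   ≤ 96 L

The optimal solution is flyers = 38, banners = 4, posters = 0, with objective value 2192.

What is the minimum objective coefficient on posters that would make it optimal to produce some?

29

At the optimum: press time uses 244 of 244 (binding); ink uses 96 of 96 (binding).
Dual feasibility on the basic columns requires 6·y_press time + 2·y_ink = 53, 4·y_press time + 5·y_ink = 44.5.
→ y_press time = 8 and y_ink = 2.5.
posters enters the basis when its profit ≥ yᵀa₃ = 8·3 + 2.5·2 = 29.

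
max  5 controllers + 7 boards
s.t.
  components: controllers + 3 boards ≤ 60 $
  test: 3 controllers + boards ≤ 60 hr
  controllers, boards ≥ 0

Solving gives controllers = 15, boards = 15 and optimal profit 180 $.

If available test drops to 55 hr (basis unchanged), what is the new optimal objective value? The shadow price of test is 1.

Δb = -5, so new z* = 180 + (1)·(-5) = 180 − 5 = 175.

175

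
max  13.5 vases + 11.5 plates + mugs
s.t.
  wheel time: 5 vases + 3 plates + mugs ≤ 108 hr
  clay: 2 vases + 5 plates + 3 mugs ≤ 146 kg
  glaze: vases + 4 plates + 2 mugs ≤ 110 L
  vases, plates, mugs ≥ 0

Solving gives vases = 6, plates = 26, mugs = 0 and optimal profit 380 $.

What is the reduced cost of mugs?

-3.5

Binding: wheel time and glaze. Non-binding: clay (4 unused).
Since clay is not tight, its dual is 0.
From A_Bᵀ y = c: 5·y_wheel time + 1·y_glaze = 13.5; 3·y_wheel time + 4·y_glaze = 11.5.
This yields shadow prices y_wheel time = 2.5, y_glaze = 1.
Reduced cost of mugs: c₃ − yᵀa₃ = 1 − (2.5·1 + 1·2) = 1 − 4.5 = -3.5.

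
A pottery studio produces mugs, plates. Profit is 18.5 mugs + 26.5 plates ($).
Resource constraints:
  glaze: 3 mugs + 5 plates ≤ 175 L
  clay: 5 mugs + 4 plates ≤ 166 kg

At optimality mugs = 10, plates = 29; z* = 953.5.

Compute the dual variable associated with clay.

At the optimum: glaze uses 175 of 175 (binding); clay uses 166 of 166 (binding).
From A_Bᵀ y = c: 3·y_glaze + 5·y_clay = 18.5; 5·y_glaze + 4·y_clay = 26.5.
→ y_glaze = 4.5 and y_clay = 1.
Shadow price of clay = 1.

1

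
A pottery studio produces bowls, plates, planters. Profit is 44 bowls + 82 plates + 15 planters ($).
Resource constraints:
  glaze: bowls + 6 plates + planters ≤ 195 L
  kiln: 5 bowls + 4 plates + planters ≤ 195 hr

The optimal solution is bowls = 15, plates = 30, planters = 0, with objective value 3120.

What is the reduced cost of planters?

Check each constraint at x*: glaze 195/195 (tight); kiln 195/195 (tight).
Dual feasibility on the basic columns requires 1·y_glaze + 5·y_kiln = 44, 6·y_glaze + 4·y_kiln = 82.
This yields shadow prices y_glaze = 9, y_kiln = 7.
Reduced cost of planters: c₃ − yᵀa₃ = 15 − (9·1 + 7·1) = 15 − 16 = -1.

-1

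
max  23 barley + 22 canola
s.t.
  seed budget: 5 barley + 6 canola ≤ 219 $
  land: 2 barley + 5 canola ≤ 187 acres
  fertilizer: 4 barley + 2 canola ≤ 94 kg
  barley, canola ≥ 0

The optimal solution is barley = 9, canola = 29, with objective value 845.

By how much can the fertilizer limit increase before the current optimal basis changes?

Binding constraints: seed budget, fertilizer. The basis is B = [[5,6],[4,2]] with det -14.
Per unit increase in fertilizer, x* moves by d = (0.4286, -0.3571).
The basis stays optimal until canola reaches 0; allowable increase = 81.2 kg.

81.2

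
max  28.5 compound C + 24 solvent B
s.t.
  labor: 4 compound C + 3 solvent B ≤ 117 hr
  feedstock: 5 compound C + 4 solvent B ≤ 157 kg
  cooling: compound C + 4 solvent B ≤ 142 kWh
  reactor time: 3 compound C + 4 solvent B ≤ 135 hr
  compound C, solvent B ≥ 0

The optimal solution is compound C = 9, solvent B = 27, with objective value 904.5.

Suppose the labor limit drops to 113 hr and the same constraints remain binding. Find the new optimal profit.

880.5

At the optimum: labor uses 117 of 117 (binding); feedstock uses 153 of 157 (slack = 4); cooling uses 117 of 142 (slack = 25); reactor time uses 135 of 135 (binding).
By complementary slackness, y = 0 for the non-binding constraints.
From A_Bᵀ y = c: 4·y_labor + 3·y_reactor time = 28.5; 3·y_labor + 4·y_reactor time = 24.
Solving: y_labor = 6, y_reactor time = 1.5.
Δz = y_labor·Δb = 6 × (-4) = -24, so new z* = 904.5 − 24 = 880.5.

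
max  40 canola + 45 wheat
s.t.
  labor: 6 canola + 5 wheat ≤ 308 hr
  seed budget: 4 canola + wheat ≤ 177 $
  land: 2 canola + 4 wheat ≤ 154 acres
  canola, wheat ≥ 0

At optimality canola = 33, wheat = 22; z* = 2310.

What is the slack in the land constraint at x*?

land used = 2·33 + 4·22 = 154; slack = 154 − 154 = 0.

0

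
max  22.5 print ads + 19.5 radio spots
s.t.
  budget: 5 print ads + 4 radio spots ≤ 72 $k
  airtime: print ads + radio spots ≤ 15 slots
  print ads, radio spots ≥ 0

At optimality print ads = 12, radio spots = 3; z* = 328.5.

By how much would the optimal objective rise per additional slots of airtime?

At the optimum: budget uses 72 of 72 (binding); airtime uses 15 of 15 (binding).
Dual feasibility on the basic columns requires 5·y_budget + 1·y_airtime = 22.5, 4·y_budget + 1·y_airtime = 19.5.
Solving: y_budget = 3, y_airtime = 7.5.
Shadow price of airtime = 7.5.

7.5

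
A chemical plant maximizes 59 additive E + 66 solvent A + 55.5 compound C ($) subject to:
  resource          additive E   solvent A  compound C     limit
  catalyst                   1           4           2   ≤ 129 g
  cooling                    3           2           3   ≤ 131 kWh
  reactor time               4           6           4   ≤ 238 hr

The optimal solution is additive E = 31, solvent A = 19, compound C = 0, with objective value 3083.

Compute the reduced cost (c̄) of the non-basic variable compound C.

At the optimum: catalyst uses 107 of 129 (slack = 22); cooling uses 131 of 131 (binding); reactor time uses 238 of 238 (binding).
Slack constraints have shadow price 0 (complementary slackness).
The binding rows give the dual system: 3·y_cooling + 4·y_reactor time = 59 and 2·y_cooling + 6·y_reactor time = 66.
This yields shadow prices y_cooling = 9, y_reactor time = 8.
Reduced cost of compound C: c₃ − yᵀa₃ = 55.5 − (9·3 + 8·4) = 55.5 − 59 = -3.5.

-3.5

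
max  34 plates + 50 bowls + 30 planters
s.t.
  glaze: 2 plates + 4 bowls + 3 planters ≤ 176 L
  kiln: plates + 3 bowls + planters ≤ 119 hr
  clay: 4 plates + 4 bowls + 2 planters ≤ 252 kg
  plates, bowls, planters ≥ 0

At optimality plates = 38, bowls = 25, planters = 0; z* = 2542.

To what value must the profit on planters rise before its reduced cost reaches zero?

At the optimum: glaze uses 176 of 176 (binding); kiln uses 113 of 119 (slack = 6); clay uses 252 of 252 (binding).
Since kiln is not tight, its dual is 0.
Dual feasibility on the basic columns requires 2·y_glaze + 4·y_clay = 34, 4·y_glaze + 4·y_clay = 50.
→ y_glaze = 8 and y_clay = 4.5.
planters enters the basis when its profit ≥ yᵀa₃ = 8·3 + 4.5·2 = 33.

33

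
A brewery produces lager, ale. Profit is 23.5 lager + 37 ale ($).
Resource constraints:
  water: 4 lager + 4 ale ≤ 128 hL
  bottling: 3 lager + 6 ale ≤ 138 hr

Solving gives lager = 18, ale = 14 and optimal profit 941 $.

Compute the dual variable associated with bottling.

4.5

At the optimum: water uses 128 of 128 (binding); bottling uses 138 of 138 (binding).
Dual feasibility on the basic columns requires 4·y_water + 3·y_bottling = 23.5, 4·y_water + 6·y_bottling = 37.
→ y_water = 2.5 and y_bottling = 4.5.
Shadow price of bottling = 4.5.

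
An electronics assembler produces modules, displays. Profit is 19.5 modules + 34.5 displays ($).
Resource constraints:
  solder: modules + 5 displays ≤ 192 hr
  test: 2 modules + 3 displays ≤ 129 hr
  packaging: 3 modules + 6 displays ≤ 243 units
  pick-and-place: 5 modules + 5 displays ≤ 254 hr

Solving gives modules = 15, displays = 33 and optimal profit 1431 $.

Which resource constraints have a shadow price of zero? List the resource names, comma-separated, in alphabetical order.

pick-and-place, solder

solder: 180/192 (slack 12)
test: 129/129 (binding)
packaging: 243/243 (binding)
pick-and-place: 240/254 (slack 14)
By complementary slackness, a constraint with positive slack has shadow price 0 → pick-and-place, solder.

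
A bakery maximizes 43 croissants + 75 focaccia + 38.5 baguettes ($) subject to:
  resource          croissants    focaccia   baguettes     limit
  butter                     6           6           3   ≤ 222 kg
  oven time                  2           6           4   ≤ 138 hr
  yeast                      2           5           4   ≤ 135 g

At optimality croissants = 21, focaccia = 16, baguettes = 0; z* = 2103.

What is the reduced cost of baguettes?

At the optimum: butter uses 222 of 222 (binding); oven time uses 138 of 138 (binding); yeast uses 122 of 135 (slack = 13).
Since yeast is not tight, its dual is 0.
From A_Bᵀ y = c: 6·y_butter + 2·y_oven time = 43; 6·y_butter + 6·y_oven time = 75.
→ y_butter = 4.5 and y_oven time = 8.
Reduced cost of baguettes: c₃ − yᵀa₃ = 38.5 − (4.5·3 + 8·4) = 38.5 − 45.5 = -7.

-7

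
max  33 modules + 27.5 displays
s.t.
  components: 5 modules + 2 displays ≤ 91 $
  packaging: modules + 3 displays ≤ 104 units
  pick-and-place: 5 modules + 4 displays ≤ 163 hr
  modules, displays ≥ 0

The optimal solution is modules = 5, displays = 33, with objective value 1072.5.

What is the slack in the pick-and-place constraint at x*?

pick-and-place used = 5·5 + 4·33 = 157; slack = 163 − 157 = 6.

6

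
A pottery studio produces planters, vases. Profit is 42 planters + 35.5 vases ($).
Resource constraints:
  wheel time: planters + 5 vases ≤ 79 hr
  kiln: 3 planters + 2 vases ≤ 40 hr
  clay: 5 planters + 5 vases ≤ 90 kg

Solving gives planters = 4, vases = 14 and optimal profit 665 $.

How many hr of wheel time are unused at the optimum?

5

wheel time used = 1·4 + 5·14 = 74; slack = 79 − 74 = 5.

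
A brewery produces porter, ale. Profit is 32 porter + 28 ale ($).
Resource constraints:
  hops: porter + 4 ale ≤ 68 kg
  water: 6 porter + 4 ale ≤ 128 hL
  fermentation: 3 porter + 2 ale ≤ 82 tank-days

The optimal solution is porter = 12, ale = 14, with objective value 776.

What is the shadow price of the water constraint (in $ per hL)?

Check each constraint at x*: hops 68/68 (tight); water 128/128 (tight); fermentation 64/82 (slack 18).
Slack constraints have shadow price 0 (complementary slackness).
Dual feasibility on the basic columns requires 1·y_hops + 6·y_water = 32, 4·y_hops + 4·y_water = 28.
Solving: y_hops = 2, y_water = 5.
Shadow price of water = 5.

5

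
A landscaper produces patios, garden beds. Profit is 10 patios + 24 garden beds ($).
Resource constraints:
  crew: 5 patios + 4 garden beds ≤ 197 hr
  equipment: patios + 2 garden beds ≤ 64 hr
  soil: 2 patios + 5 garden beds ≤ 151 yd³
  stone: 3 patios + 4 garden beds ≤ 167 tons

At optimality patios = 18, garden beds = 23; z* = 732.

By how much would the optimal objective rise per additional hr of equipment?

Check each constraint at x*: crew 182/197 (slack 15); equipment 64/64 (tight); soil 151/151 (tight); stone 146/167 (slack 21).
Slack constraints have shadow price 0 (complementary slackness).
From A_Bᵀ y = c: 1·y_equipment + 2·y_soil = 10; 2·y_equipment + 5·y_soil = 24.
Solving: y_equipment = 2, y_soil = 4.
Shadow price of equipment = 2.

2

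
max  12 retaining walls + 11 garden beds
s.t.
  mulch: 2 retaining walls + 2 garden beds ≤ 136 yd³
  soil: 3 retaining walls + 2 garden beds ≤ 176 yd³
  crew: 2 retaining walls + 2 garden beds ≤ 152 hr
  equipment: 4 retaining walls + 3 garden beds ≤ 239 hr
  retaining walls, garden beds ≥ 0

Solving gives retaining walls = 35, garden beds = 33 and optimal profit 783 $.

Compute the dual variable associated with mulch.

4

Binding: mulch and equipment. Non-binding: soil (5 unused), crew (16 unused).
Since soil, crew are not tight, their duals are 0.
From A_Bᵀ y = c: 2·y_mulch + 4·y_equipment = 12; 2·y_mulch + 3·y_equipment = 11.
Solving: y_mulch = 4, y_equipment = 1.
Shadow price of mulch = 4.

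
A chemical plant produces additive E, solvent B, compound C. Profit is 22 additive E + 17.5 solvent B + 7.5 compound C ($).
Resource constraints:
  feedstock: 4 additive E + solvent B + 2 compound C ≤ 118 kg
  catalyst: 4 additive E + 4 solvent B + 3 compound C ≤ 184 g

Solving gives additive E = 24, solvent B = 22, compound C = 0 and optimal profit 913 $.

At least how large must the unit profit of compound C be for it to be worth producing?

At the optimum: feedstock uses 118 of 118 (binding); catalyst uses 184 of 184 (binding).
From A_Bᵀ y = c: 4·y_feedstock + 4·y_catalyst = 22; 1·y_feedstock + 4·y_catalyst = 17.5.
Solving: y_feedstock = 1.5, y_catalyst = 4.
compound C enters the basis when its profit ≥ yᵀa₃ = 1.5·2 + 4·3 = 15.

15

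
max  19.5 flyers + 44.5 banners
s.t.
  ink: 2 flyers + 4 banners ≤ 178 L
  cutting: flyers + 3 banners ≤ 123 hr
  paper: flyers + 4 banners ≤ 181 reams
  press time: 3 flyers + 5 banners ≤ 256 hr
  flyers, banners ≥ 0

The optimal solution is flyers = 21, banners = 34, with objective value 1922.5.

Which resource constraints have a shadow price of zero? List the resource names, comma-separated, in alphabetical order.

ink: 178/178 (binding)
cutting: 123/123 (binding)
paper: 157/181 (slack 24)
press time: 233/256 (slack 23)
By complementary slackness, a constraint with positive slack has shadow price 0 → paper, press time.

paper, press time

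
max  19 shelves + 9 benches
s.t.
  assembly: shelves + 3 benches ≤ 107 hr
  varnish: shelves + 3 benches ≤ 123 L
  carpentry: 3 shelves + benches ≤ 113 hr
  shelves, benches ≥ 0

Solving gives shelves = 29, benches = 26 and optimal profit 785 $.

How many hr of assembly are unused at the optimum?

assembly used = 1·29 + 3·26 = 107; slack = 107 − 107 = 0.

0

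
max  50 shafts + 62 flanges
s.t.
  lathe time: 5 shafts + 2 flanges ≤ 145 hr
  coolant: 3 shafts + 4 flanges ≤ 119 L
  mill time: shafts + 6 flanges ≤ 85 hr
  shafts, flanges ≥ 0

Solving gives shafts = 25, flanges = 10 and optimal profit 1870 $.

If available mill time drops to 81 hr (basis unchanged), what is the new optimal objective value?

Check each constraint at x*: lathe time 145/145 (tight); coolant 115/119 (slack 4); mill time 85/85 (tight).
Since coolant is not tight, its dual is 0.
Dual feasibility on the basic columns requires 5·y_lathe time + 1·y_mill time = 50, 2·y_lathe time + 6·y_mill time = 62.
This yields shadow prices y_lathe time = 8.5, y_mill time = 7.5.
Δz = y_mill time·Δb = 7.5 × (-4) = -30, so new z* = 1870 − 30 = 1840.

1840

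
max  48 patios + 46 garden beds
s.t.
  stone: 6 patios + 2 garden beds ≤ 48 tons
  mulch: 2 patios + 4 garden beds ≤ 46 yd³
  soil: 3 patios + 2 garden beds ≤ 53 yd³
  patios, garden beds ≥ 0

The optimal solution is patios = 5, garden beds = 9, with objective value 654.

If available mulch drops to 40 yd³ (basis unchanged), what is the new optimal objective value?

600

At the optimum: stone uses 48 of 48 (binding); mulch uses 46 of 46 (binding); soil uses 33 of 53 (slack = 20).
By complementary slackness, y = 0 for the non-binding constraint.
The binding rows give the dual system: 6·y_stone + 2·y_mulch = 48 and 2·y_stone + 4·y_mulch = 46.
Solving: y_stone = 5, y_mulch = 9.
Δz = y_mulch·Δb = 9 × (-6) = -54, so new z* = 654 − 54 = 600.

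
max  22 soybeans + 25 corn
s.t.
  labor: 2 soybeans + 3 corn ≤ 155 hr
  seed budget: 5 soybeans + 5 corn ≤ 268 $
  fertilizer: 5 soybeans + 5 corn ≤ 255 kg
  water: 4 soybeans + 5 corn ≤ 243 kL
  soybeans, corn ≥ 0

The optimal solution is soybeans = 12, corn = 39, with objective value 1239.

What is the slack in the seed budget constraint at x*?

seed budget used = 5·12 + 5·39 = 255; slack = 268 − 255 = 13.

13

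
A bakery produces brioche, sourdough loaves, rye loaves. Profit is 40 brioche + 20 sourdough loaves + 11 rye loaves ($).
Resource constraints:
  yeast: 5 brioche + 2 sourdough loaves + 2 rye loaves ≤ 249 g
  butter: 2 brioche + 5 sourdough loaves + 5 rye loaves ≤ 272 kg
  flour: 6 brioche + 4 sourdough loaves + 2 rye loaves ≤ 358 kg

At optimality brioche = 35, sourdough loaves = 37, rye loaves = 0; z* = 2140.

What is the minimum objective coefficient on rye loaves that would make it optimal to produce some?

At the optimum: yeast uses 249 of 249 (binding); butter uses 255 of 272 (slack = 17); flour uses 358 of 358 (binding).
Slack constraints have shadow price 0 (complementary slackness).
The binding rows give the dual system: 5·y_yeast + 6·y_flour = 40 and 2·y_yeast + 4·y_flour = 20.
This yields shadow prices y_yeast = 5, y_flour = 2.5.
rye loaves enters the basis when its profit ≥ yᵀa₃ = 5·2 + 2.5·2 = 15.

15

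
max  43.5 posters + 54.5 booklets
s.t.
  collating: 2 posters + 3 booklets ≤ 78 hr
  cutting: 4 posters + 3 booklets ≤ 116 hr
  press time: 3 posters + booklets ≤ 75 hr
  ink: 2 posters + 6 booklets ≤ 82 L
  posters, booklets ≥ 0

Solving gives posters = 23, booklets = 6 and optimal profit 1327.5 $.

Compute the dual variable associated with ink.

At the optimum: collating uses 64 of 78 (slack = 14); cutting uses 110 of 116 (slack = 6); press time uses 75 of 75 (binding); ink uses 82 of 82 (binding).
By complementary slackness, y = 0 for the non-binding constraints.
From A_Bᵀ y = c: 3·y_press time + 2·y_ink = 43.5; 1·y_press time + 6·y_ink = 54.5.
Solving: y_press time = 9.5, y_ink = 7.5.
Shadow price of ink = 7.5.

7.5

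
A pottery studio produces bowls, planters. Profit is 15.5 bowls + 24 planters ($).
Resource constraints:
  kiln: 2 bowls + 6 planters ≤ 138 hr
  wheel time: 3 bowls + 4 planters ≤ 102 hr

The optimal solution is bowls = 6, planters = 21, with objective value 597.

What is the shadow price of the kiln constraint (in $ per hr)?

1

Check each constraint at x*: kiln 138/138 (tight); wheel time 102/102 (tight).
From A_Bᵀ y = c: 2·y_kiln + 3·y_wheel time = 15.5; 6·y_kiln + 4·y_wheel time = 24.
Solving: y_kiln = 1, y_wheel time = 4.5.
Shadow price of kiln = 1.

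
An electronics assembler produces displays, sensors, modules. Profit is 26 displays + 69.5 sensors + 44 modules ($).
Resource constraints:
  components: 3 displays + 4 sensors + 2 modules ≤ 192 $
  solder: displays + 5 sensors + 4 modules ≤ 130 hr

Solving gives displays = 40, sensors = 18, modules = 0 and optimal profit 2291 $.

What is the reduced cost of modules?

-5

Check each constraint at x*: components 192/192 (tight); solder 130/130 (tight).
The binding rows give the dual system: 3·y_components + 1·y_solder = 26 and 4·y_components + 5·y_solder = 69.5.
This yields shadow prices y_components = 5.5, y_solder = 9.5.
Reduced cost of modules: c₃ − yᵀa₃ = 44 − (5.5·2 + 9.5·4) = 44 − 49 = -5.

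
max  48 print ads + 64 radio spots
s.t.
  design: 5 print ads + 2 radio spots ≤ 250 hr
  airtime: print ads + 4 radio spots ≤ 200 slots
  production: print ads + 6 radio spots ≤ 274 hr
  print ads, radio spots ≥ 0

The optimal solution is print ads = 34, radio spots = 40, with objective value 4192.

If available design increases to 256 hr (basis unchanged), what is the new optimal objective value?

Check each constraint at x*: design 250/250 (tight); airtime 194/200 (slack 6); production 274/274 (tight).
Since airtime is not tight, its dual is 0.
Dual feasibility on the basic columns requires 5·y_design + 1·y_production = 48, 2·y_design + 6·y_production = 64.
This yields shadow prices y_design = 8, y_production = 8.
Δz = y_design·Δb = 8 × (6) = 48, so new z* = 4192 + 48 = 4240.

4240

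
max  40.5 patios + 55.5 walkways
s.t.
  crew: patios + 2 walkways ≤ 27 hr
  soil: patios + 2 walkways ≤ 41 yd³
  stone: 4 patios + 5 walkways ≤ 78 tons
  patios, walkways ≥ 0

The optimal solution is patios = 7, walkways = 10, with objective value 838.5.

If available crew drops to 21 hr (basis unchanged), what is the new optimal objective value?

799.5

Check each constraint at x*: crew 27/27 (tight); soil 27/41 (slack 14); stone 78/78 (tight).
By complementary slackness, y = 0 for the non-binding constraint.
Dual feasibility on the basic columns requires 1·y_crew + 4·y_stone = 40.5, 2·y_crew + 5·y_stone = 55.5.
→ y_crew = 6.5 and y_stone = 8.5.
Δz = y_crew·Δb = 6.5 × (-6) = -39, so new z* = 838.5 − 39 = 799.5.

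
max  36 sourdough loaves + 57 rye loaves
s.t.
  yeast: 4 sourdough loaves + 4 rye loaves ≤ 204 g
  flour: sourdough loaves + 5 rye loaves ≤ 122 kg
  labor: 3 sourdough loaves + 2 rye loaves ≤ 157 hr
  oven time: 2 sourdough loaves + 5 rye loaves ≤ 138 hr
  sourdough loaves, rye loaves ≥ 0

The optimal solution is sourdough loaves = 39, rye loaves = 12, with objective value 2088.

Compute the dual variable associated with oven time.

Check each constraint at x*: yeast 204/204 (tight); flour 99/122 (slack 23); labor 141/157 (slack 16); oven time 138/138 (tight).
Since flour, labor are not tight, their duals are 0.
From A_Bᵀ y = c: 4·y_yeast + 2·y_oven time = 36; 4·y_yeast + 5·y_oven time = 57.
This yields shadow prices y_yeast = 5.5, y_oven time = 7.
Shadow price of oven time = 7.

7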